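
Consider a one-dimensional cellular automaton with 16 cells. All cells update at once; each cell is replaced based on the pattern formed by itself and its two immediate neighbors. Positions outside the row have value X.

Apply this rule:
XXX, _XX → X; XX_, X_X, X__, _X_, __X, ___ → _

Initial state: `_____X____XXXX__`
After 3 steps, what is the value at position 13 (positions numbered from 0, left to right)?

step 1: __________XXX___
step 2: __________XX____
step 3: __________X_____
position 13 holds _

_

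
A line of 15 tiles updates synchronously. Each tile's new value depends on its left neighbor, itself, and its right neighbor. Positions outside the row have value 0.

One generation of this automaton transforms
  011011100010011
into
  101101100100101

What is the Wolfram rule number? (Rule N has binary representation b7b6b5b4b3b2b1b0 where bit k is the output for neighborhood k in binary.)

position 5: 111 → 1  (bit 7 = 1)
position 2: 110 → 1  (bit 6 = 1)
position 3: 101 → 1  (bit 5 = 1)
position 7: 100 → 0  (bit 4 = 0)
position 1: 011 → 0  (bit 3 = 0)
position 10: 010 → 0  (bit 2 = 0)
position 0: 001 → 1  (bit 1 = 1)
position 8: 000 → 0  (bit 0 = 0)
bits b7..b0 = 11100010 = 226

226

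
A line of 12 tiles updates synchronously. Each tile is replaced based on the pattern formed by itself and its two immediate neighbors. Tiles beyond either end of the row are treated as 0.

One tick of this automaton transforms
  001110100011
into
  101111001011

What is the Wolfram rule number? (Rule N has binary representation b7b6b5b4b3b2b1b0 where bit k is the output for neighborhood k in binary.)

position 3: 111 → 1  (bit 7 = 1)
position 4: 110 → 1  (bit 6 = 1)
position 5: 101 → 1  (bit 5 = 1)
position 7: 100 → 0  (bit 4 = 0)
position 2: 011 → 1  (bit 3 = 1)
position 6: 010 → 0  (bit 2 = 0)
position 1: 001 → 0  (bit 1 = 0)
position 0: 000 → 1  (bit 0 = 1)
bits b7..b0 = 11101001 = 233

233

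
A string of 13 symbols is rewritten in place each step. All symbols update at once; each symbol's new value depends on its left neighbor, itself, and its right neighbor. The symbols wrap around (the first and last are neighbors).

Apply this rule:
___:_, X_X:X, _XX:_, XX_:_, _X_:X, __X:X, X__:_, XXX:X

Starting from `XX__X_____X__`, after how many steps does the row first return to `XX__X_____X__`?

___XX____XX_X
__X_____X__XX
_XX____XX_X__
X_____X__XX__
X____XX_X___X
____X__XX__X_
___XX_X___XX_
__X__XX__X___
_XX_X___XX___
X__XX__X_____
X_X___XX____X
_XX__X_____X_
X___XX____XX_
X__X_____X__X
__XX____XX_X_
_X_____X__XX_
XX____XX_X___
_____X__XX__X
____XX_X___XX
___X__XX__X__
__XX_X___XX__
_X__XX__X____
XX_X___XX____
__XX__X_____X
_X___XX____XX
XX__X_____X__

26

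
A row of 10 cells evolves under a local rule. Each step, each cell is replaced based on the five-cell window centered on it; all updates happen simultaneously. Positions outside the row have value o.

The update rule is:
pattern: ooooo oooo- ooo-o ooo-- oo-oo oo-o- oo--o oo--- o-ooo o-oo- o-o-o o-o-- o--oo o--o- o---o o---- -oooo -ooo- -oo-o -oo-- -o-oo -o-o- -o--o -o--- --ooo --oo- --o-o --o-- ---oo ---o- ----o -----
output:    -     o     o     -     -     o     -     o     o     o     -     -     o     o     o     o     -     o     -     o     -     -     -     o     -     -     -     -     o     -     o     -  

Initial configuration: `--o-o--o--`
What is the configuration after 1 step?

-o----o--o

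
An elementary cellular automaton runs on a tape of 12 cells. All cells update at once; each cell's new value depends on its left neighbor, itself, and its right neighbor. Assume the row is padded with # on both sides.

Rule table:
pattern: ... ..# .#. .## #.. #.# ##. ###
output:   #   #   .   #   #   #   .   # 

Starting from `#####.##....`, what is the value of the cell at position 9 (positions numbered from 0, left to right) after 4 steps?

####.##.####
###.##.#####
##.##.######
#.##.#######
position 9 holds #

#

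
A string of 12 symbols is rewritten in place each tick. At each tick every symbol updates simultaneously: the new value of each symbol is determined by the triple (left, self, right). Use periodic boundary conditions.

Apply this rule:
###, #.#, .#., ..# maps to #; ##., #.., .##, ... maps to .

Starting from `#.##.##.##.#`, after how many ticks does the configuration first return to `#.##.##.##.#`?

.#..#..#..#.
##.##.##.##.
..#..#..#..#
.##.##.##.##
#..#..#..#..
#.##.##.##.#

6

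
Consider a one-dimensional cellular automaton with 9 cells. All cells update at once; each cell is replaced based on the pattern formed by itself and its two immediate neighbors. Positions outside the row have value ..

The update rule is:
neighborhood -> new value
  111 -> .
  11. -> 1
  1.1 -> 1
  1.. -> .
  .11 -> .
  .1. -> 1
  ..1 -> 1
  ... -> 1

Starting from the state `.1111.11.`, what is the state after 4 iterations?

.11.1.11.

1...11.1.
1.11.111.
11.11..1.
.11.1.11.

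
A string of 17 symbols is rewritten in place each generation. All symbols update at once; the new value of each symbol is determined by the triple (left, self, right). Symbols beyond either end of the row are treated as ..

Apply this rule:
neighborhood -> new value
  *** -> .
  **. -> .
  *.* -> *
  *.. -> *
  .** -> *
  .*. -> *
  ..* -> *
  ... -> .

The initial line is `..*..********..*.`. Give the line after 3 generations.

.*****.......****
**....*.....**...
*.*..***...**.*..

*.*..***...**.*..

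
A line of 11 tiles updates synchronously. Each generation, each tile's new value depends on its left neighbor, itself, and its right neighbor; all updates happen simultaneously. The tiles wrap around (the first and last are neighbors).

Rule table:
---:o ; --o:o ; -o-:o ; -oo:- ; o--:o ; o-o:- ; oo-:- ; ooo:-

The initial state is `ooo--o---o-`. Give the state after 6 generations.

ooo-------o

generation 1: ---ooooooo-
generation 2: ooo-------o
generation 3: ---ooooooo-  (repeats generation 1; period 2)
generation 6: ooo-------o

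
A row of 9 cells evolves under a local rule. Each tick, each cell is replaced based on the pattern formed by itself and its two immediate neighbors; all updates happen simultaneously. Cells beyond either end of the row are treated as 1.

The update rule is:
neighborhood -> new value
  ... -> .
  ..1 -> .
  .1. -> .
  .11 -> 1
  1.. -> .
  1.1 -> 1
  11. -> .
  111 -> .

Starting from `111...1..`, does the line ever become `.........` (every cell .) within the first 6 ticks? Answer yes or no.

.........
all cells are . at tick 1

yes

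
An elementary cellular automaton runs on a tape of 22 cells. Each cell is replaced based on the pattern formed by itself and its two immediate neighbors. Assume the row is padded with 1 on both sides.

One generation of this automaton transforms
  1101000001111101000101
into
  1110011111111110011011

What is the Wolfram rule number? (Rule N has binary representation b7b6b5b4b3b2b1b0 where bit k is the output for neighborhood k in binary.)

235

position 0: 111 → 1  (bit 7 = 1)
position 1: 110 → 1  (bit 6 = 1)
position 2: 101 → 1  (bit 5 = 1)
position 4: 100 → 0  (bit 4 = 0)
position 9: 011 → 1  (bit 3 = 1)
position 3: 010 → 0  (bit 2 = 0)
position 8: 001 → 1  (bit 1 = 1)
position 5: 000 → 1  (bit 0 = 1)
bits b7..b0 = 11101011 = 235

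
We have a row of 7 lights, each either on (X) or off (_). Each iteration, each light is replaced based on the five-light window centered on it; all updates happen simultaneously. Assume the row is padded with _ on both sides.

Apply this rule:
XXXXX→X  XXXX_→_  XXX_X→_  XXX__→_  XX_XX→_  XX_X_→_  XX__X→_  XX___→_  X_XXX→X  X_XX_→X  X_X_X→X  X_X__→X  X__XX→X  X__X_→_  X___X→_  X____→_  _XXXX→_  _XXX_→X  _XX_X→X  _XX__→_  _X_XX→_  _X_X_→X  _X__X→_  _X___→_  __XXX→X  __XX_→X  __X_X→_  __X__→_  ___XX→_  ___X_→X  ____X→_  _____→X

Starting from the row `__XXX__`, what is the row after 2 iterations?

__X___X

__XX___
__X___X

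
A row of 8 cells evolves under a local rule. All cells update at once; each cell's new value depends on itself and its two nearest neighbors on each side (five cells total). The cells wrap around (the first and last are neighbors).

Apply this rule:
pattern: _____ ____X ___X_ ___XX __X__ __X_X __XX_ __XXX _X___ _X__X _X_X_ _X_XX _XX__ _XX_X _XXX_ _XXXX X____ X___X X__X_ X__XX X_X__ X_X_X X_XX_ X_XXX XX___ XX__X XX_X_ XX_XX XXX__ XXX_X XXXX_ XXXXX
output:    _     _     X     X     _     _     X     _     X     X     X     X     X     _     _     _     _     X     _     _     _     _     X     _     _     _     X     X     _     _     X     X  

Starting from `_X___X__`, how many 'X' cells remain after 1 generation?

X_XXX_XX
count of X: 6

6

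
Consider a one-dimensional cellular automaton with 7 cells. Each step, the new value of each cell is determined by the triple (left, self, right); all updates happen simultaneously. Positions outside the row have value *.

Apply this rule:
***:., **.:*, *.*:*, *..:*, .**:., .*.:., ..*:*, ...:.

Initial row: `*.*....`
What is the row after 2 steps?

**.*..*
.**.**.

.**.**.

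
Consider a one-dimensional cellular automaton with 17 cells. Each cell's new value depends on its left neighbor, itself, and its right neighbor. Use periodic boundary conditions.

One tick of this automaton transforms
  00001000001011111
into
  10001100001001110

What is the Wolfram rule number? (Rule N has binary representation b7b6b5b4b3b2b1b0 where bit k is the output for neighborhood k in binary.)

148

position 13: 111 → 1  (bit 7 = 1)
position 16: 110 → 0  (bit 6 = 0)
position 11: 101 → 0  (bit 5 = 0)
position 0: 100 → 1  (bit 4 = 1)
position 12: 011 → 0  (bit 3 = 0)
position 4: 010 → 1  (bit 2 = 1)
position 3: 001 → 0  (bit 1 = 0)
position 1: 000 → 0  (bit 0 = 0)
bits b7..b0 = 10010100 = 148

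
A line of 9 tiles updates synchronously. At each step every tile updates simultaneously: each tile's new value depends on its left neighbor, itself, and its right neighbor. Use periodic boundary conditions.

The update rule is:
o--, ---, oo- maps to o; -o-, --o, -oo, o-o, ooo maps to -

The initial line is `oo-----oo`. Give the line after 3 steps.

-ooooo---
-----oooo
oooo----o

oooo----o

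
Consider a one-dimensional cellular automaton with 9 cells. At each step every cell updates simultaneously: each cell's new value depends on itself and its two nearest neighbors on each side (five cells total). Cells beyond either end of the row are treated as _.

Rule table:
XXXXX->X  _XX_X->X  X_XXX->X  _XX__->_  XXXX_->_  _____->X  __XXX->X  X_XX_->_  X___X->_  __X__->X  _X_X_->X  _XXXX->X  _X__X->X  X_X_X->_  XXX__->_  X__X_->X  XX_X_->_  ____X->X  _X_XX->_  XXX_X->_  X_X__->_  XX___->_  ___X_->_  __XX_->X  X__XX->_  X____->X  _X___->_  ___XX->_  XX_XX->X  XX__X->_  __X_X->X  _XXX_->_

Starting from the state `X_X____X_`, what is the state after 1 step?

XX__XX_X_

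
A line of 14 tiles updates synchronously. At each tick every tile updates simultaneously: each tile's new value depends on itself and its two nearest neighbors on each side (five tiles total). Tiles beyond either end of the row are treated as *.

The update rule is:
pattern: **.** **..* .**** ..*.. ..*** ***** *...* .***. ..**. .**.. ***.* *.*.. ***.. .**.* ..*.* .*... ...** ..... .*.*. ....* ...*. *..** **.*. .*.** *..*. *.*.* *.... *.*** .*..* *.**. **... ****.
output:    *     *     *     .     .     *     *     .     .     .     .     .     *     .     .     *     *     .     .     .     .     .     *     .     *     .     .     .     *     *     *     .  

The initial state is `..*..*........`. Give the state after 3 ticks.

*...*...*.....

tick 1: **.**.*......*
tick 2: ..**.*.*....*.
tick 3: *...*...*.....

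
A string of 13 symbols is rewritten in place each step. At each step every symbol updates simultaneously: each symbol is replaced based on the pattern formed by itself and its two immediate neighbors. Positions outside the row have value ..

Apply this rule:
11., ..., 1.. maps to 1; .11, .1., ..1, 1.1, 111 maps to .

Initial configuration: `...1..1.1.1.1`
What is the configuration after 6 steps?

step 1: 11..1........
step 2: .11..11111111
step 3: ..11........1
step 4: 1..11111111..
step 5: .1........111
step 6: ..1111111...1

..1111111...1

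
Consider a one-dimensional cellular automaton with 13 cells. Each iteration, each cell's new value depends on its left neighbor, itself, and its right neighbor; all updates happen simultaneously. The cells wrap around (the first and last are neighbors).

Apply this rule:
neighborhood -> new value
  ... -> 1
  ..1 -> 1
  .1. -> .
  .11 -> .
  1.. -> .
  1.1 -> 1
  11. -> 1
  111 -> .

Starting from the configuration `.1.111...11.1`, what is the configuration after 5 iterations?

1.1..1.11.11.
.1..1.1.11.11
1..1.1.1.11.1
1.1.1.1.1.11.
.1.1.1.1.1.11

.1.1.1.1.1.11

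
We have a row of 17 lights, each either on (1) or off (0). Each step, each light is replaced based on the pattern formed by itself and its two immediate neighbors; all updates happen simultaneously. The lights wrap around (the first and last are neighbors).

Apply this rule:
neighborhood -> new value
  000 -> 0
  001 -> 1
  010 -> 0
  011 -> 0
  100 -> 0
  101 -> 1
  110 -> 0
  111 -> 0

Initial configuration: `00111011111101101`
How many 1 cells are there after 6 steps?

01000100000010010
10001000000100100
00010000001001001
00100000010010010
01000000100100100
10000001001001000
count of 1: 4

4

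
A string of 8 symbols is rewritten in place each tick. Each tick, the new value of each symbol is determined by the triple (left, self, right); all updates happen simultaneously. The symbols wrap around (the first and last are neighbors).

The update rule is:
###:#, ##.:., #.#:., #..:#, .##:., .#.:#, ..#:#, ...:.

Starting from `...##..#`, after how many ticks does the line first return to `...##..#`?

4

tick 1: #.#..###
tick 2: ..###.##
tick 3: ##.#....
tick 4: ...##..#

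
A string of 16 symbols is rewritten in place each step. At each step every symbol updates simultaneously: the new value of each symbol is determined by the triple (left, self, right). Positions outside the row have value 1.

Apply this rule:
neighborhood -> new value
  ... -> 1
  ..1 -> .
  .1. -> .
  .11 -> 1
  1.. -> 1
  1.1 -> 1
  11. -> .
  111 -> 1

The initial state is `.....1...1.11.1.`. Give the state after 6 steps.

1.1.1.1.1.111111

1111..11..11.1.1
111.1.1.1.1.1.11
11.1.1.1.1.1.111
1.1.1.1.1.1.1111
.1.1.1.1.1.11111
1.1.1.1.1.111111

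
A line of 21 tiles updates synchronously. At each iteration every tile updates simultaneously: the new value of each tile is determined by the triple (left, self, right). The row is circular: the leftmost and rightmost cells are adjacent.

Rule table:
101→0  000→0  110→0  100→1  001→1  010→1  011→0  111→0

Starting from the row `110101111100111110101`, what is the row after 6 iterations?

000000011100111000000

000100000011000000100
001110000100100001110
010001001111110010001
011011110000001111011
000000001000010000000
000000011100111000000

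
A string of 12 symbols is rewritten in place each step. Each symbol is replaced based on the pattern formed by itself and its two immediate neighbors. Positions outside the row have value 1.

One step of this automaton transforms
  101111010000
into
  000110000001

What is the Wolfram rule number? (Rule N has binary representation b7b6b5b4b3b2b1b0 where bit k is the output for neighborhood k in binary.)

130

position 3: 111 → 1  (bit 7 = 1)
position 0: 110 → 0  (bit 6 = 0)
position 1: 101 → 0  (bit 5 = 0)
position 8: 100 → 0  (bit 4 = 0)
position 2: 011 → 0  (bit 3 = 0)
position 7: 010 → 0  (bit 2 = 0)
position 11: 001 → 1  (bit 1 = 1)
position 9: 000 → 0  (bit 0 = 0)
bits b7..b0 = 10000010 = 130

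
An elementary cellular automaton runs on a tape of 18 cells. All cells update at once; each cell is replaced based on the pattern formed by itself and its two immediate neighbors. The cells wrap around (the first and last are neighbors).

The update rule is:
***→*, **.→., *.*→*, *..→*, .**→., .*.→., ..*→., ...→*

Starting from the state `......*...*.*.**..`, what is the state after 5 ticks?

*****..**..*.*..**
****.*...*..*.*..*
***.*.**..*..*.*..
.*.*.*..*..*..*.*.
..*.*.*..*..*..*.*

..*.*.*..*..*..*.*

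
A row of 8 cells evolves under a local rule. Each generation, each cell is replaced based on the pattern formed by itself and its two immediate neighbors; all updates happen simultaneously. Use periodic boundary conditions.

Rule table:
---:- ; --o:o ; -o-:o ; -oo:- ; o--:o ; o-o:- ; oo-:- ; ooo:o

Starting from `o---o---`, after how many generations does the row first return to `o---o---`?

2

generation 1: oo-ooo-o
generation 2: o---o---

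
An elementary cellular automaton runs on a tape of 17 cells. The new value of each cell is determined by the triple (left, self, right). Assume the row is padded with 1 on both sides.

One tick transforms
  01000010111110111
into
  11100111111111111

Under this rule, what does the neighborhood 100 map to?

1

At position 2 the neighborhood is 100; the next row has 1 there.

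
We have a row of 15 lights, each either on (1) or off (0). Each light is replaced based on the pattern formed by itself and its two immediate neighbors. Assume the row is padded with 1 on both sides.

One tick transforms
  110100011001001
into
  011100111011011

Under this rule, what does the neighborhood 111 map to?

At position 0 the neighborhood is 111; the next row has 0 there.

0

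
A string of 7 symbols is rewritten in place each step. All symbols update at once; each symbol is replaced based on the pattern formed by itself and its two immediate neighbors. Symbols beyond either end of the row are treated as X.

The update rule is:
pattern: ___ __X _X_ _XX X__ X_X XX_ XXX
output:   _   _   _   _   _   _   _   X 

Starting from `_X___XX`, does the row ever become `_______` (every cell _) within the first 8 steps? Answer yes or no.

yes

______X
_______
all cells are _ at step 2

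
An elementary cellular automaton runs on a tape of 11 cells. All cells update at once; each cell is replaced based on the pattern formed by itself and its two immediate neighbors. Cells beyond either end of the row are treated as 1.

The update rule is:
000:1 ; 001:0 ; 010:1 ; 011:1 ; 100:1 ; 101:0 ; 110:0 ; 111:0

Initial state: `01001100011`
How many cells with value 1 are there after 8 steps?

step 1: 01101011010
step 2: 01001010010
step 3: 01101011010  (repeats step 1; period 2)
step 8: 01001010010
count of 1: 4

4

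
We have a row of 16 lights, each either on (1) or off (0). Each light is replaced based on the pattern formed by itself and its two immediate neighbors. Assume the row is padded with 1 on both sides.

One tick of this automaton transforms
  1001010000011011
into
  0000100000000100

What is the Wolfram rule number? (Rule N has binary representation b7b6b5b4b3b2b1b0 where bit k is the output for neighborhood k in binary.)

position 15: 111 → 0  (bit 7 = 0)
position 0: 110 → 0  (bit 6 = 0)
position 4: 101 → 1  (bit 5 = 1)
position 1: 100 → 0  (bit 4 = 0)
position 11: 011 → 0  (bit 3 = 0)
position 3: 010 → 0  (bit 2 = 0)
position 2: 001 → 0  (bit 1 = 0)
position 7: 000 → 0  (bit 0 = 0)
bits b7..b0 = 00100000 = 32

32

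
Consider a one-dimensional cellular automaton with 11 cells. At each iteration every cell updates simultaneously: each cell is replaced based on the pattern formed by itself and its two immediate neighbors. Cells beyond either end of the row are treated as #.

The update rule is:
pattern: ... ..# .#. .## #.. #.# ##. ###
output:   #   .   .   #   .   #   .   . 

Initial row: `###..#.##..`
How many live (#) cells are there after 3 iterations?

iteration 1: ......##...
iteration 2: .####.#..#.
iteration 3: ##...#....#
count of #: 4

4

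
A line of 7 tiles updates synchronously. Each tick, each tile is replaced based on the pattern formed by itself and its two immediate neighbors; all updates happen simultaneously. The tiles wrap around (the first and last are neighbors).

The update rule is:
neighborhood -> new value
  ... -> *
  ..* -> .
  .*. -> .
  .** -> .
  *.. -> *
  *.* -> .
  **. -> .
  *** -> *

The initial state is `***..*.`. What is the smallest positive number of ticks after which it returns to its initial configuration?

3

.*.*...
....***
***..*.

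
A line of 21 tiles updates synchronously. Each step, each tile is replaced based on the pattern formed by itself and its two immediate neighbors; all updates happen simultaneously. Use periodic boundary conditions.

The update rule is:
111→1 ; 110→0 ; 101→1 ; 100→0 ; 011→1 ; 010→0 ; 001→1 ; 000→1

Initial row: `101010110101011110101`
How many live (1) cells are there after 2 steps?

13

010101101010111101011
101011010101111010110
count of 1: 13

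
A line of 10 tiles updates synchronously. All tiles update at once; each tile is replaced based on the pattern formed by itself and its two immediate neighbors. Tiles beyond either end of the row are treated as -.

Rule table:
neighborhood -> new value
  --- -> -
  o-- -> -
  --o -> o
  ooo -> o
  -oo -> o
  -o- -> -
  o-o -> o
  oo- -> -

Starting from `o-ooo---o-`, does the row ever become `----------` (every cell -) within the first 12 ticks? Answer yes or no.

-ooo---o--
ooo---o---
oo---o----
o---o-----
---o------
--o-------
-o--------
o---------
----------
all cells are - at tick 9

yes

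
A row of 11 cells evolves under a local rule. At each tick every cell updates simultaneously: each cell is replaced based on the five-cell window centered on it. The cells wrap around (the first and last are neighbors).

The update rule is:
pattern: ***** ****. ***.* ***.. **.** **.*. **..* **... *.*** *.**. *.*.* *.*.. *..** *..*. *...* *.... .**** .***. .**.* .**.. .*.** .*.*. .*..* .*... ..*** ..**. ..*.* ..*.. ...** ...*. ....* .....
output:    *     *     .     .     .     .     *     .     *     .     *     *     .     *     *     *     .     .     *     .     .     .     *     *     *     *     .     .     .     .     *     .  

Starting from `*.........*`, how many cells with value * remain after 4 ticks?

..*.....*.*
**.**.*...*
....*.***.*
***...*...*
count of *: 5

5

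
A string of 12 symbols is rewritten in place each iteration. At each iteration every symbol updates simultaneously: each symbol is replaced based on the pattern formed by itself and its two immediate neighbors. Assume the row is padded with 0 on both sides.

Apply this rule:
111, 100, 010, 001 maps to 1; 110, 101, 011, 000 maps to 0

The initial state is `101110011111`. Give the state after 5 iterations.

iteration 1: 100101101110
iteration 2: 111100000101
iteration 3: 011010001101
iteration 4: 100011010001
iteration 5: 110100011011

110100011011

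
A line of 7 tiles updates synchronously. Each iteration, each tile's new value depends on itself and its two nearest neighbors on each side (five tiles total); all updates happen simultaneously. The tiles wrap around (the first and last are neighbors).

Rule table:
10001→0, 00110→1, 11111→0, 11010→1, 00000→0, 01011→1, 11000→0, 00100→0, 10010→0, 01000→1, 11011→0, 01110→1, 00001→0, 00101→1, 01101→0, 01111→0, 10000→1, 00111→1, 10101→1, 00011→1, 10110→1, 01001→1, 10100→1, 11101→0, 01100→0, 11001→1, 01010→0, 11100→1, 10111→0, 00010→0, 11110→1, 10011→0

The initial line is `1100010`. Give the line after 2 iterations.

1000011
1010111

1010111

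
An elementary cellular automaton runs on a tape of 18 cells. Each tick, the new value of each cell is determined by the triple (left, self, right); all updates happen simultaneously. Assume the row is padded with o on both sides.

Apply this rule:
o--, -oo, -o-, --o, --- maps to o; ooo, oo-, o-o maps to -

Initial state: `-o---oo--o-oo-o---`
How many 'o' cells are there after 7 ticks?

-ooooo-ooo-o--oooo
-o-----o---oooo---
-ooooooooooo---ooo
-o----------oooo--
-oooooooooooo---oo
-o-----------oooo-
-ooooooooooooo----
count of o: 13

13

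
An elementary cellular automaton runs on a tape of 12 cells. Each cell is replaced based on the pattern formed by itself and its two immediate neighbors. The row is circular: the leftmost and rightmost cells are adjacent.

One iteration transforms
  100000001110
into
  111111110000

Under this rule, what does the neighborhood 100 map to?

1

At position 1 the neighborhood is 100; the next row has 1 there.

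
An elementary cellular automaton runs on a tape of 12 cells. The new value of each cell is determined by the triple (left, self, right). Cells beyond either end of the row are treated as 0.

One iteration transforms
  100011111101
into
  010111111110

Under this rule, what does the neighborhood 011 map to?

At position 4 the neighborhood is 011; the next row has 1 there.

1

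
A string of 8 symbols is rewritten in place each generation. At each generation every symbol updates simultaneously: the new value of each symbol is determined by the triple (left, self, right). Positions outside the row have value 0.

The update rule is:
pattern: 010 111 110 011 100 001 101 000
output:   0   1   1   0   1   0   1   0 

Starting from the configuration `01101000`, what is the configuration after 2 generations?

generation 1: 00110100
generation 2: 00011010

00011010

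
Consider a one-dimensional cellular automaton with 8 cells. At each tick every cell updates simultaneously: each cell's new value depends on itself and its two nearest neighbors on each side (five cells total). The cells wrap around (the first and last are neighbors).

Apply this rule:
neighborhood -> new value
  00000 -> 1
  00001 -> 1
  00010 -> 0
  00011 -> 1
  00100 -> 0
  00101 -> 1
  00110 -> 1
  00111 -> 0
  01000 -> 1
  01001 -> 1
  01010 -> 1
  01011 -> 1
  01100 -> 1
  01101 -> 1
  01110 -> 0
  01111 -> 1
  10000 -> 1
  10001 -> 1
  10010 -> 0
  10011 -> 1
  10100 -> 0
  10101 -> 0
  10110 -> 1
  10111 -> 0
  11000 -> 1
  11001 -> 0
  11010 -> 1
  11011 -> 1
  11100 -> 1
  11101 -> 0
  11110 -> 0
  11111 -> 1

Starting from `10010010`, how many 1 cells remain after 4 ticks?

01001011
10101111
01010110
01101110
count of 1: 5

5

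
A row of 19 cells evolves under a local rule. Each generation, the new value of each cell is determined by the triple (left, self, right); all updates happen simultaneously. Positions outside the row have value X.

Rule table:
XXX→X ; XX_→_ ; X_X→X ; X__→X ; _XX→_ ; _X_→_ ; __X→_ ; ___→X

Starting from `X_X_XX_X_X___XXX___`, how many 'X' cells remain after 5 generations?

_X_X__X_X_XX__X_XX_
X_X_X__X_X__X__X__X
_X_X_X__X_X__X__X__
X_X_X_X__X_X__X__X_
_X_X_X_X__X_X__X__X
count of X: 8

8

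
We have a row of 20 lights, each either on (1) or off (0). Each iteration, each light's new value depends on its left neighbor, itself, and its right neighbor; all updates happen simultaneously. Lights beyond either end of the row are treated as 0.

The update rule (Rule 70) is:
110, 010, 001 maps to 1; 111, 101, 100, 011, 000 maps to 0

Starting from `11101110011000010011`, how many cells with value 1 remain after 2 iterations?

10

00100010101000110101
01100110101001010101
count of 1: 10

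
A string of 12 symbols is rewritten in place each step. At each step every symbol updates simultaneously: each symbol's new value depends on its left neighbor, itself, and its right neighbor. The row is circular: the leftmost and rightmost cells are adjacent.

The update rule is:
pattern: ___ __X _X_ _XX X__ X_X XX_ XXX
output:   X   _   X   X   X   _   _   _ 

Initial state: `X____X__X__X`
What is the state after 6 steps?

_X___X__X__X

step 1: _XXX_XX_XX_X
step 2: _X___X__X__X
step 3: _XXX_XX_XX_X  (repeats step 1; period 2)
step 6: _X___X__X__X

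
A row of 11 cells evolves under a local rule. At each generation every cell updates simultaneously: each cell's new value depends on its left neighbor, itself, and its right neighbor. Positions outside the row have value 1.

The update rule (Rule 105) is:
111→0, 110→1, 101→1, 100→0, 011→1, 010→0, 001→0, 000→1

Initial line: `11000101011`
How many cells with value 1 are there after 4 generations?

01010010110
10100001111
11001101000
01001110010
count of 1: 5

5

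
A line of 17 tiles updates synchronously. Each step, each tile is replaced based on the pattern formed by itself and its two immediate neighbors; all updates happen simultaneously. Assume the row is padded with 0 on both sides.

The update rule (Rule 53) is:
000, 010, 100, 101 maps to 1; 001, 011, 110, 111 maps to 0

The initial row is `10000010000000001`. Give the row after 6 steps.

11111011111111101
00000100000000011
11110111111111000
00001000000000111
11101111111110000
00010000000001111

00010000000001111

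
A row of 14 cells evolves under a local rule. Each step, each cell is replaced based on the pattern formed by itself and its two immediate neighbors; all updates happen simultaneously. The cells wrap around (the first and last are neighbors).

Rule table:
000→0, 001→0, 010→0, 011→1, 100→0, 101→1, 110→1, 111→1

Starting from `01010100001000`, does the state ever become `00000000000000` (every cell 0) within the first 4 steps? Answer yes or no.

yes

step 1: 00101000000000
step 2: 00010000000000
step 3: 00000000000000
all cells are 0 at step 3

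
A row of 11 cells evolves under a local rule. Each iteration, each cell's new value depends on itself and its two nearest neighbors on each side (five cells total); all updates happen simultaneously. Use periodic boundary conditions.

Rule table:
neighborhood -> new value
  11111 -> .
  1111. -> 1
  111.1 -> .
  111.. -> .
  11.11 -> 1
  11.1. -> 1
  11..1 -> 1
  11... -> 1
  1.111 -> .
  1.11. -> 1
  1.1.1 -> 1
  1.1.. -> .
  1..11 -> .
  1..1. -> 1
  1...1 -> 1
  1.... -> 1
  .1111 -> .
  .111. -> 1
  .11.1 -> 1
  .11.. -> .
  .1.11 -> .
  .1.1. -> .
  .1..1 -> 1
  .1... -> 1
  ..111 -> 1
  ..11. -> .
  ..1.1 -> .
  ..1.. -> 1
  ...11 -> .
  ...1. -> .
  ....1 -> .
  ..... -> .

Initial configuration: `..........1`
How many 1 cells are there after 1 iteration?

3

iteration 1: 11........1
count of 1: 3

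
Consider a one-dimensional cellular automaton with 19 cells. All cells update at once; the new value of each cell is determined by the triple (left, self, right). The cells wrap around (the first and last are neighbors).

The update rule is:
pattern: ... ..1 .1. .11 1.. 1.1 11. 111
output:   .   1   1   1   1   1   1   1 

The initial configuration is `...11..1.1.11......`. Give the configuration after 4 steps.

step 1: ..111111111111.....
step 2: .11111111111111....
step 3: 1111111111111111...
step 4: 11111111111111111.1

11111111111111111.1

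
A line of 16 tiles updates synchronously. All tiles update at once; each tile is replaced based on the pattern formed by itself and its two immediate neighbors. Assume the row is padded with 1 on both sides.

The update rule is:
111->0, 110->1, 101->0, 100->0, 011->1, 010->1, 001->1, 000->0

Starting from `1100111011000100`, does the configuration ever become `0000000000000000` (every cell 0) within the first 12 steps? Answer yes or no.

step 1: 0101101011001101
step 2: 0101101011011101
step 3: 0101101011010101
step 4: 0101101011010101  (fixed point — unchanged through step 12)
step 12 is 0101101011010101, still not uniform 0

no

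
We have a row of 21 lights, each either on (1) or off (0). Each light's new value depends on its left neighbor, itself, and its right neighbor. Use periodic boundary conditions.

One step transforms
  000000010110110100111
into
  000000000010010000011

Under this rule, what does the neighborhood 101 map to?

0

At position 8 the neighborhood is 101; the next row has 0 there.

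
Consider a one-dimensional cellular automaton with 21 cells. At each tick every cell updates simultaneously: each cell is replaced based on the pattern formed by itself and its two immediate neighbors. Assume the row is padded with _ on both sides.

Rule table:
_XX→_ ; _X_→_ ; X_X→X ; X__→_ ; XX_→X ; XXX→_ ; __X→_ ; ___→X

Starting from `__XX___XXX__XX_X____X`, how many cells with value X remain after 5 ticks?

10

X__X_X___X___XX__XX__
____X__X___X__X___X_X
XXX______X______X__X_
__X_XXXX___XXXX______
X__X___X_X____X_XXXXX
count of X: 10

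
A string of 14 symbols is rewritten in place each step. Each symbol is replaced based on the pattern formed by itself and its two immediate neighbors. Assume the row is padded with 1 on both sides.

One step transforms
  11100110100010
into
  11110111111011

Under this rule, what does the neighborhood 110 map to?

At position 2 the neighborhood is 110; the next row has 1 there.

1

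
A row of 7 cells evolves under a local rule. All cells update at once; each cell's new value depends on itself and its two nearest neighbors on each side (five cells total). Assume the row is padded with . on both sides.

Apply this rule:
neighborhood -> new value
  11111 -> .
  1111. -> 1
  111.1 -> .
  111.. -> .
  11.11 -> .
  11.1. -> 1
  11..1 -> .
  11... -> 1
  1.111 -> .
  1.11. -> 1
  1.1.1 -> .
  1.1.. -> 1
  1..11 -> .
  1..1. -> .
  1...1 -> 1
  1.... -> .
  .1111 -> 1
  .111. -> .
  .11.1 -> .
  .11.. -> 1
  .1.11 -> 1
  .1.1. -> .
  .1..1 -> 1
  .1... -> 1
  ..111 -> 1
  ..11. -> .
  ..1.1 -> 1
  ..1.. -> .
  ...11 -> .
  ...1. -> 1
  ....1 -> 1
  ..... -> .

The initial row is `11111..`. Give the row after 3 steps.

11.1..1

11.1.1.
..1..11
11.1..1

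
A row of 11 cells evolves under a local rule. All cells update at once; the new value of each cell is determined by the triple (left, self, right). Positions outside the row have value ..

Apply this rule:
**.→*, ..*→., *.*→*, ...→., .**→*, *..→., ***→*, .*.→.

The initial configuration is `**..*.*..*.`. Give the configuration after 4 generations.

**.........

generation 1: **...*.....
generation 2: **.........
generation 3: **.........  (fixed point — unchanged through generation 4)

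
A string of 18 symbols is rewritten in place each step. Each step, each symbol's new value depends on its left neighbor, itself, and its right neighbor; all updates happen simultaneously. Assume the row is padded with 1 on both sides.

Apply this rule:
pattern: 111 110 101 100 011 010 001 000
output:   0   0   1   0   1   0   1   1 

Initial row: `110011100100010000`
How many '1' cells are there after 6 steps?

10

000110001001100111
011100110011001100
110001100110011001
000111001100110011
011100011001100110
110001110011001101
count of 1: 10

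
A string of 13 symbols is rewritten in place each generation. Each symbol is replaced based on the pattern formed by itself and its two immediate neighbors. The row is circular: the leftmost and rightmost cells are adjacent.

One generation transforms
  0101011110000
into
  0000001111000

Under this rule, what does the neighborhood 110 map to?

At position 8 the neighborhood is 110; the next row has 1 there.

1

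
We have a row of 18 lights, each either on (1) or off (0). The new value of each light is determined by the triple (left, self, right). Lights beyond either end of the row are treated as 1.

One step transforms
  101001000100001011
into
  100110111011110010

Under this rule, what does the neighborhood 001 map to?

At position 4 the neighborhood is 001; the next row has 1 there.

1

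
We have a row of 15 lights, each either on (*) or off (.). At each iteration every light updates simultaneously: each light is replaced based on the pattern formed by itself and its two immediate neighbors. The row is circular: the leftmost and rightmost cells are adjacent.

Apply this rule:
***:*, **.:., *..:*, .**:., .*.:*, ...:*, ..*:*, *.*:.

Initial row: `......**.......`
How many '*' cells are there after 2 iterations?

iteration 1: ******..*******
iteration 2: *****.**.******
count of *: 13

13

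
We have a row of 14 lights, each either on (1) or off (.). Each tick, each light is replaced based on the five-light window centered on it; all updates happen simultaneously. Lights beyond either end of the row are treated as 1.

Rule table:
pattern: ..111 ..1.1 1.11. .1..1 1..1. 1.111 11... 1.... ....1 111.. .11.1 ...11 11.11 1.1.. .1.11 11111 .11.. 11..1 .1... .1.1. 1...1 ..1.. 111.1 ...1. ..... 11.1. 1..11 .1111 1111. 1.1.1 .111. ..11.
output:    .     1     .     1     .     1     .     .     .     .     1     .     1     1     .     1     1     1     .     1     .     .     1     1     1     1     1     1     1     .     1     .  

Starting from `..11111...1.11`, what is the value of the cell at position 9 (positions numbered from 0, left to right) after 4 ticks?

tick 1: 11.111...11.11
tick 2: 11111.....1111
tick 3: 1111...1...111
tick 4: 111...1.....11
position 9 holds .

.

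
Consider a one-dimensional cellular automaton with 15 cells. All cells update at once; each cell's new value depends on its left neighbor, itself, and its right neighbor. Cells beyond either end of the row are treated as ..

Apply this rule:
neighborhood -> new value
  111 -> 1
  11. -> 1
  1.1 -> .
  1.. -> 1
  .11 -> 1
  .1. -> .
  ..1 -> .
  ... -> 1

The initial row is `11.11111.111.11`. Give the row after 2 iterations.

11.11111.111.11  (fixed point — unchanged through iteration 2)

11.11111.111.11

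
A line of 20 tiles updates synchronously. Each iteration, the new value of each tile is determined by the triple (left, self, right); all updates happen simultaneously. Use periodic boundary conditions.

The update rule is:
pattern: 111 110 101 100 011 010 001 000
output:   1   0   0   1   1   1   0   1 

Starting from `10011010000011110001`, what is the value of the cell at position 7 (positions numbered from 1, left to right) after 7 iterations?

01010011111011101101
01011011110011001001
01010011101010101101
01011011001010101001
01010010101010101101
01011010101010101001
01010010101010101101
position 7 holds 1

1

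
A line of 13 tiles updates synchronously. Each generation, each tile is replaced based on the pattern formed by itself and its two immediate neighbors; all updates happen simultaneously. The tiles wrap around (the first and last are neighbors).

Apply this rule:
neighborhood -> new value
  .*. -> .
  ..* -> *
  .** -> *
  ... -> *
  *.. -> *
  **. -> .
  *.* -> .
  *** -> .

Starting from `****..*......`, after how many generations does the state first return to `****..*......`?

26

generation 1: *...**.******
generation 2: .****..*.....
generation 3: **...**.*****
generation 4: ..****..*....
generation 5: ***...**.****
generation 6: ...****..*...
generation 7: ****...**.***
generation 8: ....****..*..
generation 9: *****...**.**
generation 10: .....****..*.
generation 11: ******...**.*
generation 12: ......****..*
generation 13: *******...**.
generation 14: *......****..
generation 15: .*******...**
generation 16: .*......****.
generation 17: *.*******...*
generation 18: ..*......****
generation 19: **.*******...
generation 20: *..*......***
generation 21: .**.*******..
generation 22: **..*......**
generation 23: ..**.*******.
generation 24: ***..*......*
generation 25: ...**.*******
generation 26: ****..*......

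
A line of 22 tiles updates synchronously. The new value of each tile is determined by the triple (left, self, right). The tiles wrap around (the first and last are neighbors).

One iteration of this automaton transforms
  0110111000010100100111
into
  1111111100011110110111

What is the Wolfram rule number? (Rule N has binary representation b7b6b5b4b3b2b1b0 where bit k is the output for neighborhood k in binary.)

position 5: 111 → 1  (bit 7 = 1)
position 2: 110 → 1  (bit 6 = 1)
position 0: 101 → 1  (bit 5 = 1)
position 7: 100 → 1  (bit 4 = 1)
position 1: 011 → 1  (bit 3 = 1)
position 11: 010 → 1  (bit 2 = 1)
position 10: 001 → 0  (bit 1 = 0)
position 8: 000 → 0  (bit 0 = 0)
bits b7..b0 = 11111100 = 252

252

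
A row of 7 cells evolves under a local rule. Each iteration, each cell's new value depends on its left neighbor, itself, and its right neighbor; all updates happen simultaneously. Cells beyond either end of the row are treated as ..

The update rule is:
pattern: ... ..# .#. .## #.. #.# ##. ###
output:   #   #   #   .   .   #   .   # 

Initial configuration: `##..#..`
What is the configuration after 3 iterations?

.#..#..

...##.#
###..##
.#..#..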